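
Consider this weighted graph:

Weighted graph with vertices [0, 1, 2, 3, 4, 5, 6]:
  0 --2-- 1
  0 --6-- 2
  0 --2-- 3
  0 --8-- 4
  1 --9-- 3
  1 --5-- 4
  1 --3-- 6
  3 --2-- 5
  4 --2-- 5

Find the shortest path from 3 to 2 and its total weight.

Using Dijkstra's algorithm from vertex 3:
Shortest path: 3 -> 0 -> 2
Total weight: 2 + 6 = 8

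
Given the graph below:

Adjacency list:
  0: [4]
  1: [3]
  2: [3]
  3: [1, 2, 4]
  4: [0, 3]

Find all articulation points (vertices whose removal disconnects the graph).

An articulation point is a vertex whose removal disconnects the graph.
Articulation points: [3, 4]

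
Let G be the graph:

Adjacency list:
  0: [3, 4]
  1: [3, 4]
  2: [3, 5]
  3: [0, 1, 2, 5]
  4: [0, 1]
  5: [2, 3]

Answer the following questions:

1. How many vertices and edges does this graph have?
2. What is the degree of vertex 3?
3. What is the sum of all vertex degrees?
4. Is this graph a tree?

Count: 6 vertices, 7 edges.
Vertex 3 has neighbors [0, 1, 2, 5], degree = 4.
Handshaking lemma: 2 * 7 = 14.
A tree on 6 vertices has 5 edges. This graph has 7 edges (2 extra). Not a tree.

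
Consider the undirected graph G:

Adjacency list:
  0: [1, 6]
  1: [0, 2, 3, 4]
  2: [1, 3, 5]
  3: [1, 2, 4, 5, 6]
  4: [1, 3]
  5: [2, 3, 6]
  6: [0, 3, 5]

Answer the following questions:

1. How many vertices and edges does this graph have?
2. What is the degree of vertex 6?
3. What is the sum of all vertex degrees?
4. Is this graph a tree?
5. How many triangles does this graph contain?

Count: 7 vertices, 11 edges.
Vertex 6 has neighbors [0, 3, 5], degree = 3.
Handshaking lemma: 2 * 11 = 22.
A tree on 7 vertices has 6 edges. This graph has 11 edges (5 extra). Not a tree.
Number of triangles = 4.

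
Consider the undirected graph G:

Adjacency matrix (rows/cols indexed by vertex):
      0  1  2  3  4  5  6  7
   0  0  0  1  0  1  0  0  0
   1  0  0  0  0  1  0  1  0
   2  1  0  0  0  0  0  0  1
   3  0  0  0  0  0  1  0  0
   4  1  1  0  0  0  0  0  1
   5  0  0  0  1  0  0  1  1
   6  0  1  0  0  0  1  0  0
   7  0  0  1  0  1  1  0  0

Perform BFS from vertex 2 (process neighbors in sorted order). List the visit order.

BFS from vertex 2 (neighbors processed in ascending order):
Visit order: 2, 0, 7, 4, 5, 1, 3, 6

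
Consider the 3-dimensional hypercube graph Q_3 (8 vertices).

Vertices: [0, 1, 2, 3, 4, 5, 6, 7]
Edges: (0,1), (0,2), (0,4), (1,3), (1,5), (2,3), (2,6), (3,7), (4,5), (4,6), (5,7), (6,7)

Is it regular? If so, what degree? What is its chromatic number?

In Q_3, every vertex has exactly 3 neighbors (flip one of 3 bits), so it is 3-regular.
Q_3 is bipartite (partition by bit-parity), so chromatic number = 2.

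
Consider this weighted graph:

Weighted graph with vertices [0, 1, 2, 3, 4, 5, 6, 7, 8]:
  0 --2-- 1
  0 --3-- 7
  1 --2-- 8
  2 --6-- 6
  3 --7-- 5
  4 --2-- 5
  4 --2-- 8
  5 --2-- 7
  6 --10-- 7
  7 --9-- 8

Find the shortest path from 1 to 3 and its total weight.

Using Dijkstra's algorithm from vertex 1:
Shortest path: 1 -> 8 -> 4 -> 5 -> 3
Total weight: 2 + 2 + 2 + 7 = 13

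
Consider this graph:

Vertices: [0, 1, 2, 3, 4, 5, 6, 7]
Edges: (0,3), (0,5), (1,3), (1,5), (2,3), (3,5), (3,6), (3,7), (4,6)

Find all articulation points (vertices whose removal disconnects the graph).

An articulation point is a vertex whose removal disconnects the graph.
Articulation points: [3, 6]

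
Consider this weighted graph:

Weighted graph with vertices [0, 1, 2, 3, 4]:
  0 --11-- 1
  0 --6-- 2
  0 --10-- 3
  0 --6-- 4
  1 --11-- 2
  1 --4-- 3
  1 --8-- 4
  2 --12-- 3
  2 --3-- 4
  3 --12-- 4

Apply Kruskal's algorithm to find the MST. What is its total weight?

Applying Kruskal's algorithm (sort edges by weight, add if no cycle):
  Add (2,4) w=3
  Add (1,3) w=4
  Add (0,2) w=6
  Skip (0,4) w=6 (creates cycle)
  Add (1,4) w=8
  Skip (0,3) w=10 (creates cycle)
  Skip (0,1) w=11 (creates cycle)
  Skip (1,2) w=11 (creates cycle)
  Skip (2,3) w=12 (creates cycle)
  Skip (3,4) w=12 (creates cycle)
MST weight = 21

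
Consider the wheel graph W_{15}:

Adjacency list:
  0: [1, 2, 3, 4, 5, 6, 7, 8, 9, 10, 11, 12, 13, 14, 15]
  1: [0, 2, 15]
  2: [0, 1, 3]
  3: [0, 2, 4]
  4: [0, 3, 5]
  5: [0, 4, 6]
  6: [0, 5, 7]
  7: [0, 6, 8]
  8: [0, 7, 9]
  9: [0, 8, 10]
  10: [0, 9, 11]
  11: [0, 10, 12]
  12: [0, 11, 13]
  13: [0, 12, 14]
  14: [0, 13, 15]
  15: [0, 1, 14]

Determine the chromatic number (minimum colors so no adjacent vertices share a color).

W_{15} = C_{15} plus a hub adjacent to every cycle vertex.
The outer cycle needs 3 colors (odd cycle); the hub is adjacent to all of them so needs a fresh color.
Chromatic number = 3 + 1 = 4.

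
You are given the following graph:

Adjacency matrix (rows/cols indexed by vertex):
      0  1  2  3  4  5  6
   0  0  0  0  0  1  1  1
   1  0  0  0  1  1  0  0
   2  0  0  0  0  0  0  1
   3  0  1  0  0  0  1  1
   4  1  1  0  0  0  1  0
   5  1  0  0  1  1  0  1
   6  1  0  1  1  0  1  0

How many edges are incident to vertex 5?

Vertex 5 has neighbors [0, 3, 4, 6], so deg(5) = 4.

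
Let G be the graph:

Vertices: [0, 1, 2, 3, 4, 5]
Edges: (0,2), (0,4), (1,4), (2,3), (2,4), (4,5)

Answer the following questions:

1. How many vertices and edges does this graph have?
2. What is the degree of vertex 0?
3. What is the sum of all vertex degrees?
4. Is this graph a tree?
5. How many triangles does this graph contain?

Count: 6 vertices, 6 edges.
Vertex 0 has neighbors [2, 4], degree = 2.
Handshaking lemma: 2 * 6 = 12.
A tree on 6 vertices has 5 edges. This graph has 6 edges (1 extra). Not a tree.
Number of triangles = 1.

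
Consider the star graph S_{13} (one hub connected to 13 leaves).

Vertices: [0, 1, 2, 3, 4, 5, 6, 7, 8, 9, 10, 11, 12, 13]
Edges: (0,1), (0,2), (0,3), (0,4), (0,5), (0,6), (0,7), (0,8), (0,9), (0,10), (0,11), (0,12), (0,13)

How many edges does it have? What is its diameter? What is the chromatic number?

Star graph S_{13}: the hub connects to all 13 leaves.
Edges = 13.
Diameter = 2 (any leaf to hub is 1, leaf to leaf through hub is 2).
Star graphs are bipartite (hub vs leaves), so chromatic number = 2.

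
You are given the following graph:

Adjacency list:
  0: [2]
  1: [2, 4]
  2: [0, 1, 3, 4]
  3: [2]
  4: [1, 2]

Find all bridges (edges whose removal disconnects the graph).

A bridge is an edge whose removal increases the number of connected components.
Bridges found: (0,2), (2,3)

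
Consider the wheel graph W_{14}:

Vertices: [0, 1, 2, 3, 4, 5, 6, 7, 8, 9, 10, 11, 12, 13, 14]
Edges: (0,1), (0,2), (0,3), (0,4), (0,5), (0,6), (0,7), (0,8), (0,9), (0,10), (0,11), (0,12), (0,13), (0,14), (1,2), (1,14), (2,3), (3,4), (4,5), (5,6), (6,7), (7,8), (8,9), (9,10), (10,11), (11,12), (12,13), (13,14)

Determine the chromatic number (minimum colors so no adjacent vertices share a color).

W_{14} = C_{14} plus a hub adjacent to every cycle vertex.
The outer cycle needs 2 colors (even cycle); the hub is adjacent to all of them so needs a fresh color.
Chromatic number = 2 + 1 = 3.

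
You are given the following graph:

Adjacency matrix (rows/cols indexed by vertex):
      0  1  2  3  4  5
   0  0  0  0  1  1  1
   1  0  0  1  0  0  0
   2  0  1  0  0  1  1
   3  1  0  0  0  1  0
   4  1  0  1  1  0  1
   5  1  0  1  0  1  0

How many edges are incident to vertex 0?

Vertex 0 has neighbors [3, 4, 5], so deg(0) = 3.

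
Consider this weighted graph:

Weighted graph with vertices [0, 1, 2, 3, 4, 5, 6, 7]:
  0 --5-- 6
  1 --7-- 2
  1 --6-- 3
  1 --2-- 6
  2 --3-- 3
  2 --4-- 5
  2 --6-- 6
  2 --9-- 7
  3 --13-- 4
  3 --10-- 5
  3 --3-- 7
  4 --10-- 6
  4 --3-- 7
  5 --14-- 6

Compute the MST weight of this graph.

Applying Kruskal's algorithm (sort edges by weight, add if no cycle):
  Add (1,6) w=2
  Add (2,3) w=3
  Add (3,7) w=3
  Add (4,7) w=3
  Add (2,5) w=4
  Add (0,6) w=5
  Add (1,3) w=6
  Skip (2,6) w=6 (creates cycle)
  Skip (1,2) w=7 (creates cycle)
  Skip (2,7) w=9 (creates cycle)
  Skip (3,5) w=10 (creates cycle)
  Skip (4,6) w=10 (creates cycle)
  Skip (3,4) w=13 (creates cycle)
  Skip (5,6) w=14 (creates cycle)
MST weight = 26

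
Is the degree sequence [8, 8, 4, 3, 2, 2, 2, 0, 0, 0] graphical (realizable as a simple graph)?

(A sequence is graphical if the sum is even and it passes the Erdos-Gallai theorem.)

Sum of degrees = 29. Sum is odd, so the sequence is NOT graphical.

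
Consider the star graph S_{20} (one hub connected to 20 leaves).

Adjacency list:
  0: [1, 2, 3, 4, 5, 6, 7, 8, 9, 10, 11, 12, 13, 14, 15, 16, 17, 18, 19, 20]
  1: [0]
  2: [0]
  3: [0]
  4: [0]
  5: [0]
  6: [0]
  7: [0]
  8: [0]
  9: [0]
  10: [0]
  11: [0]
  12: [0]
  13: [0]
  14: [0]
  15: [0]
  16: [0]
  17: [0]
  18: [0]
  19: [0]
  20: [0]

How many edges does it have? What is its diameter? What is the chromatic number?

Star graph S_{20}: the hub connects to all 20 leaves.
Edges = 20.
Diameter = 2 (any leaf to hub is 1, leaf to leaf through hub is 2).
Star graphs are bipartite (hub vs leaves), so chromatic number = 2.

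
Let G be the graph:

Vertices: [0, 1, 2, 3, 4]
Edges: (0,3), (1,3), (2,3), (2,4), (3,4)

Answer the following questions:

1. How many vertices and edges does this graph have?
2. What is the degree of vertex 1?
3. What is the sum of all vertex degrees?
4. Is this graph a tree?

Count: 5 vertices, 5 edges.
Vertex 1 has neighbors [3], degree = 1.
Handshaking lemma: 2 * 5 = 10.
A tree on 5 vertices has 4 edges. This graph has 5 edges (1 extra). Not a tree.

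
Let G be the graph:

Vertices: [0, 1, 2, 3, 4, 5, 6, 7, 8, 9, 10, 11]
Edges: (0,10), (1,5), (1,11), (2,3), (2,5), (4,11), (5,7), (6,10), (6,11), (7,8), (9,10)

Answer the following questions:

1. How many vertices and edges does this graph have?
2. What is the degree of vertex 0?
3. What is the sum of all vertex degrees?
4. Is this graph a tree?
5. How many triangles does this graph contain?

Count: 12 vertices, 11 edges.
Vertex 0 has neighbors [10], degree = 1.
Handshaking lemma: 2 * 11 = 22.
A graph is a tree iff it is connected and has exactly n-1 edges. This graph is connected (all 12 vertices in one component) and has 12-1 = 11 edges. It is a tree.
Number of triangles = 0.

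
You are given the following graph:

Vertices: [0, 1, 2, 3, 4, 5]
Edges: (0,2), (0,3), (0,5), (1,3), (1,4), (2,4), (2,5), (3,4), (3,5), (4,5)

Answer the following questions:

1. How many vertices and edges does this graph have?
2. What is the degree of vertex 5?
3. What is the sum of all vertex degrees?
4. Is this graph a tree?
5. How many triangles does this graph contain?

Count: 6 vertices, 10 edges.
Vertex 5 has neighbors [0, 2, 3, 4], degree = 4.
Handshaking lemma: 2 * 10 = 20.
A tree on 6 vertices has 5 edges. This graph has 10 edges (5 extra). Not a tree.
Number of triangles = 5.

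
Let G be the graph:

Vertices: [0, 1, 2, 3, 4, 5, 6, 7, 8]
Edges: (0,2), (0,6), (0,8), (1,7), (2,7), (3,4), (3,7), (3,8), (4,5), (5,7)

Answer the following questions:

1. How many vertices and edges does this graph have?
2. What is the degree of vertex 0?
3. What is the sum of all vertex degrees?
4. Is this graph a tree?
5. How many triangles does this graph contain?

Count: 9 vertices, 10 edges.
Vertex 0 has neighbors [2, 6, 8], degree = 3.
Handshaking lemma: 2 * 10 = 20.
A tree on 9 vertices has 8 edges. This graph has 10 edges (2 extra). Not a tree.
Number of triangles = 0.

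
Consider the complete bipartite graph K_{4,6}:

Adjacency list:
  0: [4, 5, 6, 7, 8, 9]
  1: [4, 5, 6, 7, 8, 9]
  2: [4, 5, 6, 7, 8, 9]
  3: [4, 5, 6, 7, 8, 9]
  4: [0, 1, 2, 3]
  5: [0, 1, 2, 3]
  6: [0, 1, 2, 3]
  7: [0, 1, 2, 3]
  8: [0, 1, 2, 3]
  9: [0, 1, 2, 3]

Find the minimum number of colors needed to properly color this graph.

K_{4,6} is bipartite: vertices split into two independent sets of size 4 and 6.
Color one set 0, the other 1. No adjacent vertices share a color.
Chromatic number = 2.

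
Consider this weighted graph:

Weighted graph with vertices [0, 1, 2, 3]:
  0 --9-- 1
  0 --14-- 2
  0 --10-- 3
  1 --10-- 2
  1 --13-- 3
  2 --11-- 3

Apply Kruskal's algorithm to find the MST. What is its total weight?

Applying Kruskal's algorithm (sort edges by weight, add if no cycle):
  Add (0,1) w=9
  Add (0,3) w=10
  Add (1,2) w=10
  Skip (2,3) w=11 (creates cycle)
  Skip (1,3) w=13 (creates cycle)
  Skip (0,2) w=14 (creates cycle)
MST weight = 29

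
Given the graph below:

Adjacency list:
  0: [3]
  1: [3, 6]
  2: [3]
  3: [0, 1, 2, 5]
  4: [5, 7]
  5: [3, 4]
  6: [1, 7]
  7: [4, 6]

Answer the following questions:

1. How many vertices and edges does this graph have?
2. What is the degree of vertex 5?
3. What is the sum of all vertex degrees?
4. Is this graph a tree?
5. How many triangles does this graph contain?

Count: 8 vertices, 8 edges.
Vertex 5 has neighbors [3, 4], degree = 2.
Handshaking lemma: 2 * 8 = 16.
A tree on 8 vertices has 7 edges. This graph has 8 edges (1 extra). Not a tree.
Number of triangles = 0.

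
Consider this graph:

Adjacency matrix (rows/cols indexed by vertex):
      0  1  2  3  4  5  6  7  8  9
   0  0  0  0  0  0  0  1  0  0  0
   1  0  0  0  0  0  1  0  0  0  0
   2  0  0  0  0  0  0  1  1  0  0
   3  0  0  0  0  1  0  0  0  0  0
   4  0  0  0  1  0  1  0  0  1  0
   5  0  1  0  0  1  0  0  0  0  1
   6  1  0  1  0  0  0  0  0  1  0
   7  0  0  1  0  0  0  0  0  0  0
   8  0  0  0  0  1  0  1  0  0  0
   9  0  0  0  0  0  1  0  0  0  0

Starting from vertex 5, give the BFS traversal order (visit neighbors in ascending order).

BFS from vertex 5 (neighbors processed in ascending order):
Visit order: 5, 1, 4, 9, 3, 8, 6, 0, 2, 7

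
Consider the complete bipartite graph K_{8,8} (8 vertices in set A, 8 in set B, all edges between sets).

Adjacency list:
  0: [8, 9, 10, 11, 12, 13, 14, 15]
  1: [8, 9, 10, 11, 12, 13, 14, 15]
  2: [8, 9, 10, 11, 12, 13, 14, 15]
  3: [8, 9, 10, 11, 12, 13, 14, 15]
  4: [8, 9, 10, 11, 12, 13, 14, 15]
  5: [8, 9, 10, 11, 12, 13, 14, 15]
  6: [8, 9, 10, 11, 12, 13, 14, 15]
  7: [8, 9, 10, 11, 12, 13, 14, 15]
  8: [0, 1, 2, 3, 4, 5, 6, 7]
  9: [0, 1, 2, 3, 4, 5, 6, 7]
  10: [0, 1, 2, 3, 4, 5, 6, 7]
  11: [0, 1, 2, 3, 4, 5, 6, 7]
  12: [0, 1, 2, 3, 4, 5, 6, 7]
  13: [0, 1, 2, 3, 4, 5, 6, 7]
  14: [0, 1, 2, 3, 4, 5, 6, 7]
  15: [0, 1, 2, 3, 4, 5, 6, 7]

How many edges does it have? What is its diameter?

K_{8,8} has 8 * 8 = 64 edges.
Any vertex reaches any opposite-side vertex in 1 step; same-side vertices reach in 2 steps via any opposite-side vertex.
Diameter = 2.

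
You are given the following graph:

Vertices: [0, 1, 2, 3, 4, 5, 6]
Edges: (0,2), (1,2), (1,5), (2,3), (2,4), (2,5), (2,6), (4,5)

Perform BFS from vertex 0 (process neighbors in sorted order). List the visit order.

BFS from vertex 0 (neighbors processed in ascending order):
Visit order: 0, 2, 1, 3, 4, 5, 6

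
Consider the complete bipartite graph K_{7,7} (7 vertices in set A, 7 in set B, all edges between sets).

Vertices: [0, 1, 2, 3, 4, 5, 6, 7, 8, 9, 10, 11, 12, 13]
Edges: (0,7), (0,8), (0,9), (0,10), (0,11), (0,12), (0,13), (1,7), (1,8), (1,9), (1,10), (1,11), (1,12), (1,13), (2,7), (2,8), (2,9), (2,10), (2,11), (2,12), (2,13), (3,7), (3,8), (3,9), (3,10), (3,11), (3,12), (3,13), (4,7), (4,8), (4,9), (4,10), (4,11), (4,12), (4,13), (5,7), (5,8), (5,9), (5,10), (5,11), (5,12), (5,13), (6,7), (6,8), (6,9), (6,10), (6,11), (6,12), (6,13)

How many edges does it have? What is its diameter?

K_{7,7} has 7 * 7 = 49 edges.
Any vertex reaches any opposite-side vertex in 1 step; same-side vertices reach in 2 steps via any opposite-side vertex.
Diameter = 2.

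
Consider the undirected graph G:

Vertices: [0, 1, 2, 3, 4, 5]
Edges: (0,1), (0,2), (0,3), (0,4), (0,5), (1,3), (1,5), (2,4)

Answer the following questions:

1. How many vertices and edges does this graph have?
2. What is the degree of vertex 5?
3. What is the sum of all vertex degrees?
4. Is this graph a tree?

Count: 6 vertices, 8 edges.
Vertex 5 has neighbors [0, 1], degree = 2.
Handshaking lemma: 2 * 8 = 16.
A tree on 6 vertices has 5 edges. This graph has 8 edges (3 extra). Not a tree.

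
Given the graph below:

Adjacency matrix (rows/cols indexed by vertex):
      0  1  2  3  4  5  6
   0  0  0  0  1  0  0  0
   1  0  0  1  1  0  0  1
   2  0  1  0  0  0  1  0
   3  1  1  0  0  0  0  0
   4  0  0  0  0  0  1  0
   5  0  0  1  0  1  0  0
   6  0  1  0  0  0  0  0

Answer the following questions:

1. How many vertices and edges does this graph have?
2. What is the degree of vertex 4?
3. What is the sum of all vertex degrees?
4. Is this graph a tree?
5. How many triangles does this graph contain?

Count: 7 vertices, 6 edges.
Vertex 4 has neighbors [5], degree = 1.
Handshaking lemma: 2 * 6 = 12.
A graph is a tree iff it is connected and has exactly n-1 edges. This graph is connected (all 7 vertices in one component) and has 7-1 = 6 edges. It is a tree.
Number of triangles = 0.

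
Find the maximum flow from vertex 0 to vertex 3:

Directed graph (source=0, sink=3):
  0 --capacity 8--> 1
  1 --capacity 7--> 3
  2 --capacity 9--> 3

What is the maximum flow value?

Computing max flow:
  Flow on (0->1): 7/8
  Flow on (1->3): 7/7
Maximum flow = 7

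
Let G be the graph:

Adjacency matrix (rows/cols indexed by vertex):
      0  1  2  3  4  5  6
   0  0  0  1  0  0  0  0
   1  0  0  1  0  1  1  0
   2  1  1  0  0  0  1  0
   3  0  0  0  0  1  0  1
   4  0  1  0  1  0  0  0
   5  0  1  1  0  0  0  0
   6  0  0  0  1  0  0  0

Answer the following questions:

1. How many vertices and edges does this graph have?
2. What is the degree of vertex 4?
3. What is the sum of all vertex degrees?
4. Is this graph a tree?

Count: 7 vertices, 7 edges.
Vertex 4 has neighbors [1, 3], degree = 2.
Handshaking lemma: 2 * 7 = 14.
A tree on 7 vertices has 6 edges. This graph has 7 edges (1 extra). Not a tree.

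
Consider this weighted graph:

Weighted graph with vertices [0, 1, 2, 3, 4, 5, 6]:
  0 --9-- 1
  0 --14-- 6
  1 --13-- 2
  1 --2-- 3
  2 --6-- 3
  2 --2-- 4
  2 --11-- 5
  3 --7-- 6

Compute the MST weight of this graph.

Applying Kruskal's algorithm (sort edges by weight, add if no cycle):
  Add (1,3) w=2
  Add (2,4) w=2
  Add (2,3) w=6
  Add (3,6) w=7
  Add (0,1) w=9
  Add (2,5) w=11
  Skip (1,2) w=13 (creates cycle)
  Skip (0,6) w=14 (creates cycle)
MST weight = 37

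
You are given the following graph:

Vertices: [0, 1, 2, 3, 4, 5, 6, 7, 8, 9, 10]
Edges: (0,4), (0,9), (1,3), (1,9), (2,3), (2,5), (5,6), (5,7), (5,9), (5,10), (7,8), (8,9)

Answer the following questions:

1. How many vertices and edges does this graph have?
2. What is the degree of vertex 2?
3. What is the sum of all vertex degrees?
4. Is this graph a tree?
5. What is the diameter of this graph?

Count: 11 vertices, 12 edges.
Vertex 2 has neighbors [3, 5], degree = 2.
Handshaking lemma: 2 * 12 = 24.
A tree on 11 vertices has 10 edges. This graph has 12 edges (2 extra). Not a tree.
Diameter (longest shortest path) = 4.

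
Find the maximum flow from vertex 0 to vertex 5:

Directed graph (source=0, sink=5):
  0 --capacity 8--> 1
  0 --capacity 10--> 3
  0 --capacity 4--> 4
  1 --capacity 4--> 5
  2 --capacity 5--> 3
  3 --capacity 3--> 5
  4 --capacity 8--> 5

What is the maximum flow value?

Computing max flow:
  Flow on (0->1): 4/8
  Flow on (0->3): 3/10
  Flow on (0->4): 4/4
  Flow on (1->5): 4/4
  Flow on (3->5): 3/3
  Flow on (4->5): 4/8
Maximum flow = 11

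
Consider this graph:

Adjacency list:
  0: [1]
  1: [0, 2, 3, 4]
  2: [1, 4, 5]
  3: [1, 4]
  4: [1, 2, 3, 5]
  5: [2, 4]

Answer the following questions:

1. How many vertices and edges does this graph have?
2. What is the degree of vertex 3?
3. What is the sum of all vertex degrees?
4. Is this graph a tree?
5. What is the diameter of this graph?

Count: 6 vertices, 8 edges.
Vertex 3 has neighbors [1, 4], degree = 2.
Handshaking lemma: 2 * 8 = 16.
A tree on 6 vertices has 5 edges. This graph has 8 edges (3 extra). Not a tree.
Diameter (longest shortest path) = 3.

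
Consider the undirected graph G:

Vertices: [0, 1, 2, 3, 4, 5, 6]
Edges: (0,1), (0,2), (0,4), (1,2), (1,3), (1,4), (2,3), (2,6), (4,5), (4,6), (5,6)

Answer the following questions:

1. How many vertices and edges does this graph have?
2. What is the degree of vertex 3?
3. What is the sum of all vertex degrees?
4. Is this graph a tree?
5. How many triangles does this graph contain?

Count: 7 vertices, 11 edges.
Vertex 3 has neighbors [1, 2], degree = 2.
Handshaking lemma: 2 * 11 = 22.
A tree on 7 vertices has 6 edges. This graph has 11 edges (5 extra). Not a tree.
Number of triangles = 4.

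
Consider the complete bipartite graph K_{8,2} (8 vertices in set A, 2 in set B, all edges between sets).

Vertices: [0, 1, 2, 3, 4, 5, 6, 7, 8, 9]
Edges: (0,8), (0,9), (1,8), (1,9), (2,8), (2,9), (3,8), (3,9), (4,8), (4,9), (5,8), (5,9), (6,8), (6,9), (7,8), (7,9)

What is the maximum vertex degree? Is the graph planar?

Set-A vertices have degree 2; set-B vertices have degree 8. Maximum degree = max(8,2) = 8.
min(8,2) <= 2, so K_{8,2} avoids a K_{3,3} subdivision and is planar.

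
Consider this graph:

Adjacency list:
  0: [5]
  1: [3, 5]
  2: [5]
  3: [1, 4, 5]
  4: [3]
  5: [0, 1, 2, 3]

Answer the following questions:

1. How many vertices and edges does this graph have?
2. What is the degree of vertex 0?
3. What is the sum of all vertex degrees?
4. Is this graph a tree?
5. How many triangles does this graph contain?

Count: 6 vertices, 6 edges.
Vertex 0 has neighbors [5], degree = 1.
Handshaking lemma: 2 * 6 = 12.
A tree on 6 vertices has 5 edges. This graph has 6 edges (1 extra). Not a tree.
Number of triangles = 1.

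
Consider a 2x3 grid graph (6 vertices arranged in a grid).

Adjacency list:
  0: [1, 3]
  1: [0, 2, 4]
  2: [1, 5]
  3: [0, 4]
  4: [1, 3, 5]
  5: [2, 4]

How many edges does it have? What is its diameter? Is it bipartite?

A 2x3 grid has 3 vertical edges and 4 horizontal edges.
Total edges = 3 + 4 = 7.
Diameter = (2-1) + (3-1) = 3 (corner to opposite corner).
Grid graphs are bipartite (checkerboard coloring).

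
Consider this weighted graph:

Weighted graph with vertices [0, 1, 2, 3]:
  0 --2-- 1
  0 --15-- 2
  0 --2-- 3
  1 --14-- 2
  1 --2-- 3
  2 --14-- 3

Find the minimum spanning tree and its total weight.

Applying Kruskal's algorithm (sort edges by weight, add if no cycle):
  Add (0,3) w=2
  Add (0,1) w=2
  Skip (1,3) w=2 (creates cycle)
  Add (1,2) w=14
  Skip (2,3) w=14 (creates cycle)
  Skip (0,2) w=15 (creates cycle)
MST weight = 18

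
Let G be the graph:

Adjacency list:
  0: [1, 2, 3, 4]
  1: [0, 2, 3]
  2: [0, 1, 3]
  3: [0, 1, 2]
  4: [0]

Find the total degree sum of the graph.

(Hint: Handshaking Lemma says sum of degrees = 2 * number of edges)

Count edges: 7 edges.
By Handshaking Lemma: sum of degrees = 2 * 7 = 14.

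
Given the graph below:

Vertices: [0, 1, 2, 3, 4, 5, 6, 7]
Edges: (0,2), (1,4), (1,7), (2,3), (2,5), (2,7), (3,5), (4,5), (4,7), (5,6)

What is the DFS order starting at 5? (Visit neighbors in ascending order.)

DFS from vertex 5 (neighbors processed in ascending order):
Visit order: 5, 2, 0, 3, 7, 1, 4, 6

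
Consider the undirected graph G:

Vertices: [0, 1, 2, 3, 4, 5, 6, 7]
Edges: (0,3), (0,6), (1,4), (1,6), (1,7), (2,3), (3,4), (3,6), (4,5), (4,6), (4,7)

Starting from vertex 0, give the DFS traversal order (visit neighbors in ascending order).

DFS from vertex 0 (neighbors processed in ascending order):
Visit order: 0, 3, 2, 4, 1, 6, 7, 5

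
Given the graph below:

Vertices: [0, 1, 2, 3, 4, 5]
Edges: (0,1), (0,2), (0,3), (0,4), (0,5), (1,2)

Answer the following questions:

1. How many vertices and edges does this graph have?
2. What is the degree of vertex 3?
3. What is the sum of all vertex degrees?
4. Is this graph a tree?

Count: 6 vertices, 6 edges.
Vertex 3 has neighbors [0], degree = 1.
Handshaking lemma: 2 * 6 = 12.
A tree on 6 vertices has 5 edges. This graph has 6 edges (1 extra). Not a tree.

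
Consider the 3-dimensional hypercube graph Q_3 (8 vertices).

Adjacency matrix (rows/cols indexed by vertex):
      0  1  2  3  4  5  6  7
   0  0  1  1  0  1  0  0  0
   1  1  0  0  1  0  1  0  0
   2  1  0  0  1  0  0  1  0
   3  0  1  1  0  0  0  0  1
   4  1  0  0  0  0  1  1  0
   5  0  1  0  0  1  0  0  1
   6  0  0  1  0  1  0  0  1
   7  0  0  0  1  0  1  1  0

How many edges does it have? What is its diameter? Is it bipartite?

The 3-dimensional hypercube Q_3 has 8 vertices and each vertex has degree 3.
Total edges = 8 * 3 / 2 = 12.
Diameter = 3 (max Hamming distance between binary labels).
Hypercubes are bipartite (partition by parity of binary representation).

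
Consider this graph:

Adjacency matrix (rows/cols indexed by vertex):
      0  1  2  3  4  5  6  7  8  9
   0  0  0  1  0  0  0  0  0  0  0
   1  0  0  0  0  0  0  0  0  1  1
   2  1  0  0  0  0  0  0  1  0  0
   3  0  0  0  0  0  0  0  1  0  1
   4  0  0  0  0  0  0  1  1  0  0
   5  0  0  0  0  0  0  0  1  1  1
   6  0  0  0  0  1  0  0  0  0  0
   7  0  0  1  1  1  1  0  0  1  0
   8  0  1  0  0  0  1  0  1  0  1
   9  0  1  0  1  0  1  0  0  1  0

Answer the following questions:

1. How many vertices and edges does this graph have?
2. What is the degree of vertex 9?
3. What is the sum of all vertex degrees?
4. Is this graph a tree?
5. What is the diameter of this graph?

Count: 10 vertices, 13 edges.
Vertex 9 has neighbors [1, 3, 5, 8], degree = 4.
Handshaking lemma: 2 * 13 = 26.
A tree on 10 vertices has 9 edges. This graph has 13 edges (4 extra). Not a tree.
Diameter (longest shortest path) = 4.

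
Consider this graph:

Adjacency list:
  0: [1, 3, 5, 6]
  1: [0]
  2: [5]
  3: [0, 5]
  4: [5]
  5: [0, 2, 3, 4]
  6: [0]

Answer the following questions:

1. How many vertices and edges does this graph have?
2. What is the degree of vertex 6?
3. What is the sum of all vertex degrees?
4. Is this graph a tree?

Count: 7 vertices, 7 edges.
Vertex 6 has neighbors [0], degree = 1.
Handshaking lemma: 2 * 7 = 14.
A tree on 7 vertices has 6 edges. This graph has 7 edges (1 extra). Not a tree.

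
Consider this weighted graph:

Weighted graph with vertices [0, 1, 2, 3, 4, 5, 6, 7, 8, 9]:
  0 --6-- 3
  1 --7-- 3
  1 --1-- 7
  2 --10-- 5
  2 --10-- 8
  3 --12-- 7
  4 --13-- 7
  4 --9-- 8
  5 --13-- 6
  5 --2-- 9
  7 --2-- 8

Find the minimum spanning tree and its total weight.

Applying Kruskal's algorithm (sort edges by weight, add if no cycle):
  Add (1,7) w=1
  Add (5,9) w=2
  Add (7,8) w=2
  Add (0,3) w=6
  Add (1,3) w=7
  Add (4,8) w=9
  Add (2,8) w=10
  Add (2,5) w=10
  Skip (3,7) w=12 (creates cycle)
  Skip (4,7) w=13 (creates cycle)
  Add (5,6) w=13
MST weight = 60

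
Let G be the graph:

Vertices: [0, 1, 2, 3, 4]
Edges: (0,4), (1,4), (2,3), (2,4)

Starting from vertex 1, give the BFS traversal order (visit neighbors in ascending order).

BFS from vertex 1 (neighbors processed in ascending order):
Visit order: 1, 4, 0, 2, 3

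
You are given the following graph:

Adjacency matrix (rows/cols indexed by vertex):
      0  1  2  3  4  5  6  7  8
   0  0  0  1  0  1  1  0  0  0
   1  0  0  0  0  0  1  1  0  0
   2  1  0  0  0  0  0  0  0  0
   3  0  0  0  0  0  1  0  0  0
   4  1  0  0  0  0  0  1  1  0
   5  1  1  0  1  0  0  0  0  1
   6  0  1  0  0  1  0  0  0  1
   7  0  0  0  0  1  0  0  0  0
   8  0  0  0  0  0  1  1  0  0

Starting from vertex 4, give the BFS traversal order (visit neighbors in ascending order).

BFS from vertex 4 (neighbors processed in ascending order):
Visit order: 4, 0, 6, 7, 2, 5, 1, 8, 3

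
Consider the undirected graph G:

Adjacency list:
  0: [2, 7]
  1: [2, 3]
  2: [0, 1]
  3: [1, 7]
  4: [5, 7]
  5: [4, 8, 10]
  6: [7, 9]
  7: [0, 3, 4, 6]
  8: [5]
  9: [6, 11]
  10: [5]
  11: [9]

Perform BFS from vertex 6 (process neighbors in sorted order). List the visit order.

BFS from vertex 6 (neighbors processed in ascending order):
Visit order: 6, 7, 9, 0, 3, 4, 11, 2, 1, 5, 8, 10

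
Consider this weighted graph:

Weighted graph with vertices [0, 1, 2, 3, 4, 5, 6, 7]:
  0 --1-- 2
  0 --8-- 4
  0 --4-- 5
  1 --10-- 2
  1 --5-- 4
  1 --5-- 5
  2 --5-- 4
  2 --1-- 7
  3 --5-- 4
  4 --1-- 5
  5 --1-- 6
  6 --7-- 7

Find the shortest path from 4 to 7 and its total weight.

Using Dijkstra's algorithm from vertex 4:
Shortest path: 4 -> 2 -> 7
Total weight: 5 + 1 = 6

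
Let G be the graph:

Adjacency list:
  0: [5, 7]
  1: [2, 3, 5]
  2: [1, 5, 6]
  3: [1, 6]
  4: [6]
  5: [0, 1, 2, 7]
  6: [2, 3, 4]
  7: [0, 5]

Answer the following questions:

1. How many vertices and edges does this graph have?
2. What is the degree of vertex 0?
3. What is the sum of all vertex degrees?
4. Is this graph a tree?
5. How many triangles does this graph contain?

Count: 8 vertices, 10 edges.
Vertex 0 has neighbors [5, 7], degree = 2.
Handshaking lemma: 2 * 10 = 20.
A tree on 8 vertices has 7 edges. This graph has 10 edges (3 extra). Not a tree.
Number of triangles = 2.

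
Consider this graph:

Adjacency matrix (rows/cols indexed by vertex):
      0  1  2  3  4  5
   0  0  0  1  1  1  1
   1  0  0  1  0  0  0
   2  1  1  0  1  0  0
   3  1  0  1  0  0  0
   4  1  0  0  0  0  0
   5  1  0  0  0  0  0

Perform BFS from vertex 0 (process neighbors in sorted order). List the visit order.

BFS from vertex 0 (neighbors processed in ascending order):
Visit order: 0, 2, 3, 4, 5, 1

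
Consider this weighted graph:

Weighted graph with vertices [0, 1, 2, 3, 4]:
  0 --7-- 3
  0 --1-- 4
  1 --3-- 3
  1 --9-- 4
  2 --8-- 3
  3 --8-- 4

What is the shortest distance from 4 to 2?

Using Dijkstra's algorithm from vertex 4:
Shortest path: 4 -> 3 -> 2
Total weight: 8 + 8 = 16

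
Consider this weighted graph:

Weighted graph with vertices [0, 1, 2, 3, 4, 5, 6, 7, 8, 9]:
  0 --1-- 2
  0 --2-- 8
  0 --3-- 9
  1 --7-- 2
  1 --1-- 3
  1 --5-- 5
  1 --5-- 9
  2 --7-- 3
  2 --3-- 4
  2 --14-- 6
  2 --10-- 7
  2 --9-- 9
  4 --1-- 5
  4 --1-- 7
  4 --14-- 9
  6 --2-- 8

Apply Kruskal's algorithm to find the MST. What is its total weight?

Applying Kruskal's algorithm (sort edges by weight, add if no cycle):
  Add (0,2) w=1
  Add (1,3) w=1
  Add (4,5) w=1
  Add (4,7) w=1
  Add (0,8) w=2
  Add (6,8) w=2
  Add (0,9) w=3
  Add (2,4) w=3
  Add (1,5) w=5
  Skip (1,9) w=5 (creates cycle)
  Skip (1,2) w=7 (creates cycle)
  Skip (2,3) w=7 (creates cycle)
  Skip (2,9) w=9 (creates cycle)
  Skip (2,7) w=10 (creates cycle)
  Skip (2,6) w=14 (creates cycle)
  Skip (4,9) w=14 (creates cycle)
MST weight = 19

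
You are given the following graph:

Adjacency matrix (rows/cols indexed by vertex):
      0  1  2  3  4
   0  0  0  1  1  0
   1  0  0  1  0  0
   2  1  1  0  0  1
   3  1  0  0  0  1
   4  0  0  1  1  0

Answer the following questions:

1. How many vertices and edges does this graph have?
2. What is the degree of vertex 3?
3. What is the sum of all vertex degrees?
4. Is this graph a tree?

Count: 5 vertices, 5 edges.
Vertex 3 has neighbors [0, 4], degree = 2.
Handshaking lemma: 2 * 5 = 10.
A tree on 5 vertices has 4 edges. This graph has 5 edges (1 extra). Not a tree.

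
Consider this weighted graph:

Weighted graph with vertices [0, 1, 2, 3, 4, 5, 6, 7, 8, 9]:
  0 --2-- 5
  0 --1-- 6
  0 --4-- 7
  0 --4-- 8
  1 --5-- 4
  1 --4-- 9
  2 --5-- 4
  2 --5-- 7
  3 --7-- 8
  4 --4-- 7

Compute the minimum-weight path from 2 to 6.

Using Dijkstra's algorithm from vertex 2:
Shortest path: 2 -> 7 -> 0 -> 6
Total weight: 5 + 4 + 1 = 10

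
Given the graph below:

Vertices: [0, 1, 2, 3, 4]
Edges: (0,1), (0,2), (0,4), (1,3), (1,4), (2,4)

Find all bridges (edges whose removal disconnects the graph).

A bridge is an edge whose removal increases the number of connected components.
Bridges found: (1,3)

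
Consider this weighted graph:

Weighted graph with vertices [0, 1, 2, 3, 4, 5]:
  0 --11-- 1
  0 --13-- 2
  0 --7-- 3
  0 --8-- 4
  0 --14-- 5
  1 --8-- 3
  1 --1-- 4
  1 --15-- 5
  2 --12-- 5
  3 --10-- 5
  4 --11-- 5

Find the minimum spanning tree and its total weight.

Applying Kruskal's algorithm (sort edges by weight, add if no cycle):
  Add (1,4) w=1
  Add (0,3) w=7
  Add (0,4) w=8
  Skip (1,3) w=8 (creates cycle)
  Add (3,5) w=10
  Skip (0,1) w=11 (creates cycle)
  Skip (4,5) w=11 (creates cycle)
  Add (2,5) w=12
  Skip (0,2) w=13 (creates cycle)
  Skip (0,5) w=14 (creates cycle)
  Skip (1,5) w=15 (creates cycle)
MST weight = 38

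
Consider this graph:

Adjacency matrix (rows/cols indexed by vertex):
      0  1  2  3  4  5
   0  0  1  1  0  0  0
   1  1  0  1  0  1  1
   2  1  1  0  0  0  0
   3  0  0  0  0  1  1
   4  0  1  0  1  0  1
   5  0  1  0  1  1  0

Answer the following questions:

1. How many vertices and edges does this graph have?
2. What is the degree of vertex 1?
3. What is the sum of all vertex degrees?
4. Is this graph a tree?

Count: 6 vertices, 8 edges.
Vertex 1 has neighbors [0, 2, 4, 5], degree = 4.
Handshaking lemma: 2 * 8 = 16.
A tree on 6 vertices has 5 edges. This graph has 8 edges (3 extra). Not a tree.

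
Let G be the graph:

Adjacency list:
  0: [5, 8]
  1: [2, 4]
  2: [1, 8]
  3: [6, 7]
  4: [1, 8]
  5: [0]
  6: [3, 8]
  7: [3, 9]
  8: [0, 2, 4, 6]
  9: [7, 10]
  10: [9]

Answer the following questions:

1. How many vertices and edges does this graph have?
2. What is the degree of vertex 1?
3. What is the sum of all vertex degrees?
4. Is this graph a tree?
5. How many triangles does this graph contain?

Count: 11 vertices, 11 edges.
Vertex 1 has neighbors [2, 4], degree = 2.
Handshaking lemma: 2 * 11 = 22.
A tree on 11 vertices has 10 edges. This graph has 11 edges (1 extra). Not a tree.
Number of triangles = 0.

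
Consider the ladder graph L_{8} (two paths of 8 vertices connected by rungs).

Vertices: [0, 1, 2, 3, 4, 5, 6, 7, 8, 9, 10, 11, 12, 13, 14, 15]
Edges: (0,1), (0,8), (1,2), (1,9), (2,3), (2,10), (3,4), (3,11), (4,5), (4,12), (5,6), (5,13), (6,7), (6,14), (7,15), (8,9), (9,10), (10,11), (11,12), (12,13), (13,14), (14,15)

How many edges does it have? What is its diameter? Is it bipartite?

Ladder graph L_{8}: 8 rungs + 2 * (8-1) path edges = 8 + 14 = 22 edges.
Diameter = 8.
Ladder graphs are bipartite (alternating coloring along each path).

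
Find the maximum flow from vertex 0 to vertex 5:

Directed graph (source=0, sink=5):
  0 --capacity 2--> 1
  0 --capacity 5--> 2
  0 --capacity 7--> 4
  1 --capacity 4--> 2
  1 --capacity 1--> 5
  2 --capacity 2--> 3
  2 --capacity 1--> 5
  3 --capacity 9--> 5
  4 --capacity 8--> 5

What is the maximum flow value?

Computing max flow:
  Flow on (0->1): 1/2
  Flow on (0->2): 3/5
  Flow on (0->4): 7/7
  Flow on (1->5): 1/1
  Flow on (2->3): 2/2
  Flow on (2->5): 1/1
  Flow on (3->5): 2/9
  Flow on (4->5): 7/8
Maximum flow = 11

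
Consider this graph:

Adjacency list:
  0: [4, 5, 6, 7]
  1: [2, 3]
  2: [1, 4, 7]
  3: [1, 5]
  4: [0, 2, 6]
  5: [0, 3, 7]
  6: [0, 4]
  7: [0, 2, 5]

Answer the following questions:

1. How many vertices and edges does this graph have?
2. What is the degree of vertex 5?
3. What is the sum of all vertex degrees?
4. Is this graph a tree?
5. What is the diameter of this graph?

Count: 8 vertices, 11 edges.
Vertex 5 has neighbors [0, 3, 7], degree = 3.
Handshaking lemma: 2 * 11 = 22.
A tree on 8 vertices has 7 edges. This graph has 11 edges (4 extra). Not a tree.
Diameter (longest shortest path) = 3.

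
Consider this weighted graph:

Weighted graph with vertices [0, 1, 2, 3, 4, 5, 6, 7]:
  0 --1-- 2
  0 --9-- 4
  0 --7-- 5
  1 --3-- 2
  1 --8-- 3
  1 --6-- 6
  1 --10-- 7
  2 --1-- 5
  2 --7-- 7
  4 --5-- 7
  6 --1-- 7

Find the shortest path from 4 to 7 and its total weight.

Using Dijkstra's algorithm from vertex 4:
Shortest path: 4 -> 7
Total weight: 5 = 5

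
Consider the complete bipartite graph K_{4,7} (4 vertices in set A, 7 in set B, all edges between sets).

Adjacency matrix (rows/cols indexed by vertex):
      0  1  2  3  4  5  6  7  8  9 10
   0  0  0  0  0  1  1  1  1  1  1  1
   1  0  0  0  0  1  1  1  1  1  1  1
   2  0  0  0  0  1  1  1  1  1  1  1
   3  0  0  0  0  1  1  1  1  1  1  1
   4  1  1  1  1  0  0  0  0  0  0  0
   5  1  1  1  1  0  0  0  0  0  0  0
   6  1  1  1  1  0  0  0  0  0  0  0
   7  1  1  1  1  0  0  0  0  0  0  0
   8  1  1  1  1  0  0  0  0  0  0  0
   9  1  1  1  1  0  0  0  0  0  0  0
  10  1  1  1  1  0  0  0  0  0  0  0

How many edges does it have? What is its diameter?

K_{4,7} has 4 * 7 = 28 edges.
Any vertex reaches any opposite-side vertex in 1 step; same-side vertices reach in 2 steps via any opposite-side vertex.
Diameter = 2.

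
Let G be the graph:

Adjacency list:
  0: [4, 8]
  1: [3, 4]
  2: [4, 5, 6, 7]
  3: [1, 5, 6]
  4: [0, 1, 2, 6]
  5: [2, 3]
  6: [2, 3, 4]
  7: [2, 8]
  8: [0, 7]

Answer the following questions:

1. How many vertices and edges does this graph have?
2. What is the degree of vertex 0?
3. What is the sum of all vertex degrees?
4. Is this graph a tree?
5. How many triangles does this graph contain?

Count: 9 vertices, 12 edges.
Vertex 0 has neighbors [4, 8], degree = 2.
Handshaking lemma: 2 * 12 = 24.
A tree on 9 vertices has 8 edges. This graph has 12 edges (4 extra). Not a tree.
Number of triangles = 1.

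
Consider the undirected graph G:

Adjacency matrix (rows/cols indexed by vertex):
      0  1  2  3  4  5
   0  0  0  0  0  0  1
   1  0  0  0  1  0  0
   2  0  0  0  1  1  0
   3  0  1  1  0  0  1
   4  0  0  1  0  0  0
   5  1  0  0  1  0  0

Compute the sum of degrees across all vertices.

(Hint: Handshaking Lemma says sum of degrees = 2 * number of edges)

Count edges: 5 edges.
By Handshaking Lemma: sum of degrees = 2 * 5 = 10.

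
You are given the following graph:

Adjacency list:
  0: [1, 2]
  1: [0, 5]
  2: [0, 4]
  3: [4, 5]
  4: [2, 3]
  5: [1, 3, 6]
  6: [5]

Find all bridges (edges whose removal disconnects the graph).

A bridge is an edge whose removal increases the number of connected components.
Bridges found: (5,6)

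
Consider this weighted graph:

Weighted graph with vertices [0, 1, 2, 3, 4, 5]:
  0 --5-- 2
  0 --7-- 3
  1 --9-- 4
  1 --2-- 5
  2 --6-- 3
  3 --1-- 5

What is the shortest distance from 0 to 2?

Using Dijkstra's algorithm from vertex 0:
Shortest path: 0 -> 2
Total weight: 5 = 5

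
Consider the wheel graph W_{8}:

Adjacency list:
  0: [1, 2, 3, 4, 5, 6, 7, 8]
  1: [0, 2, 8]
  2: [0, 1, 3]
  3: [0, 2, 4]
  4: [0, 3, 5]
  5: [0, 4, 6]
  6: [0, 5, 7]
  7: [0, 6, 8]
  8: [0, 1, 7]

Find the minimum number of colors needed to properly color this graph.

W_{8} = C_{8} plus a hub adjacent to every cycle vertex.
The outer cycle needs 2 colors (even cycle); the hub is adjacent to all of them so needs a fresh color.
Chromatic number = 2 + 1 = 3.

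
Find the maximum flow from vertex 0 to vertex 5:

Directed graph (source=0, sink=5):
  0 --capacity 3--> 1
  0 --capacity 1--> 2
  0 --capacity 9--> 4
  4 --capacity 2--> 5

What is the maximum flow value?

Computing max flow:
  Flow on (0->4): 2/9
  Flow on (4->5): 2/2
Maximum flow = 2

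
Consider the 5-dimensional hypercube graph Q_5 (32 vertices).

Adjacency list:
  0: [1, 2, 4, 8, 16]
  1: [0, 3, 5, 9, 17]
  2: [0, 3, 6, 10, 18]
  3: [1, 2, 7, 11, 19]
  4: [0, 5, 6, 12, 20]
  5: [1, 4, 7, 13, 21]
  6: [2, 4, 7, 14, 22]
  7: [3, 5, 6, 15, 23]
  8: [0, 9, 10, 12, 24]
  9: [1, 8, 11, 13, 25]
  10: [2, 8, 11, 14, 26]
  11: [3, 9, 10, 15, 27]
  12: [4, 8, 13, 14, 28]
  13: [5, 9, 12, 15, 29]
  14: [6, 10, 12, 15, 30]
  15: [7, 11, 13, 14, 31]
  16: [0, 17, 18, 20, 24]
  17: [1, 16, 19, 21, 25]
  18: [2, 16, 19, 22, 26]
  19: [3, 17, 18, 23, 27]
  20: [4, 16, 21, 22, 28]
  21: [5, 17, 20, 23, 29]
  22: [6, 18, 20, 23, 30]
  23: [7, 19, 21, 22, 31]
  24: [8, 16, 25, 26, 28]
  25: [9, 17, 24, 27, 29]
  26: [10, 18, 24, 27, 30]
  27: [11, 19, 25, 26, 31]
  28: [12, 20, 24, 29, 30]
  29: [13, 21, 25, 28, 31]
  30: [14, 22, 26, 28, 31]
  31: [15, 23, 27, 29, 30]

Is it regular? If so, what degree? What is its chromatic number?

In Q_5, every vertex has exactly 5 neighbors (flip one of 5 bits), so it is 5-regular.
Q_5 is bipartite (partition by bit-parity), so chromatic number = 2.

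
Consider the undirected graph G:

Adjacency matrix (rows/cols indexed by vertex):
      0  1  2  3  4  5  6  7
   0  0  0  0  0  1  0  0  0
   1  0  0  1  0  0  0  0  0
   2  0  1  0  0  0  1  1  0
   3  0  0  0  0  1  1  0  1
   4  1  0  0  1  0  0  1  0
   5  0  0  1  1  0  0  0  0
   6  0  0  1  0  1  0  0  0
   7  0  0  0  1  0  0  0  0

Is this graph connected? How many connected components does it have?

Checking connectivity: the graph has 1 connected component(s).
All vertices are reachable from each other. The graph IS connected.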